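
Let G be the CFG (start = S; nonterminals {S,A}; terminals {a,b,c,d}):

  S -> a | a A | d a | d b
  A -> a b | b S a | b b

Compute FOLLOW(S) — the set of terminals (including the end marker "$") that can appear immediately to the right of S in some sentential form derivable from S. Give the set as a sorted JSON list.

FIRST sets, iterate to fixpoint:
[1]
  A via A→a b: +{a}
  A via A→b S a: +{b}
  S via S→a: +{a}
  S via S→d a: +{d}
  FIRST(S)={a,d}  FIRST(A)={a,b}
[2] — fixpoint
  FIRST(S)={a,d}  FIRST(A)={a,b}

FOLLOW sets:
initialize: $ ∈ FOLLOW(S)
round 1:
  A→b S a: FOLLOW(S) ⊇ FIRST(a) = {a}; new: +{a}
  S→a A: FOLLOW(A) ⊇ FOLLOW(S) ⊇ {$,a}; new: +{$,a}
  S: {$,a}  A: {$,a}
round 2: (no change)
  S: {$,a}  A: {$,a}

FOLLOW(S) = ["$", "a"]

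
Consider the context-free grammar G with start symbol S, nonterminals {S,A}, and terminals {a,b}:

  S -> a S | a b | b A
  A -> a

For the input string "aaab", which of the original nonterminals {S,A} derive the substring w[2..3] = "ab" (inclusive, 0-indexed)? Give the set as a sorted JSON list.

Convert to CNF:
  S -> T0 S | T0 T1 | T1 A
  A -> a
  T0 -> a
  T1 -> b

CYK table (by increasing span) (cells [i..j] with 2 ≤ i ≤ j ≤ 3 only):
  [2..2]={A,T0}  "a"  orig:{A}
  [3..3]={T1}  "b"  orig:{}
  [2..3]={S}  "ab"

Original NTs in T[2,3] deriving "ab": ["S"]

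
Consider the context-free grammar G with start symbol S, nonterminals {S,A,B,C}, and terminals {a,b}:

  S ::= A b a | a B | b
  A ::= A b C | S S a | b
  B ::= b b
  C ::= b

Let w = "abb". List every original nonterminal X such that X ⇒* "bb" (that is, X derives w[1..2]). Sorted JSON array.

Convert to CNF:
  S -> A X4 | T1 B | b
  A -> A X2 | S X3 | b
  B -> T0 T0
  C -> b
  T0 -> b
  T1 -> a
  X2 -> T0 C
  X3 -> S T1
  X4 -> T0 T1

CYK table (by increasing span) — only the sub-triangle for w[1..2]:
  cell(1,1) b: {A,C,S,T0}  orig:{A,C,S}
  cell(2,2) b: {A,C,S,T0}  orig:{A,C,S}
  cell(1,2) bb: {B,X2}  orig:{B}

Original NTs in T[1,2] deriving "bb": ["B"]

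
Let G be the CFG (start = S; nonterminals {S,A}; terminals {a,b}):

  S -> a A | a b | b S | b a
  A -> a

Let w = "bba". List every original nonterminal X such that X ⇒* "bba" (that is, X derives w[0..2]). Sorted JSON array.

Convert to CNF:
  S -> T0 A | T0 T1 | T1 S | T1 T0
  A -> a
  T0 -> a
  T1 -> b

CYK table (by increasing span) (cells [i..j] with 0 ≤ i ≤ j ≤ 2 only):
  cell(0,0) b: {T1}  orig:{}
  cell(1,1) b: {T1}  orig:{}
  cell(2,2) a: {A,T0}  orig:{A}
  cell(0,1) bb: ∅
  cell(1,2) ba: {S}
  cell(0,2) bba: {S}

Original NTs in T[0,2] deriving "bba": ["S"]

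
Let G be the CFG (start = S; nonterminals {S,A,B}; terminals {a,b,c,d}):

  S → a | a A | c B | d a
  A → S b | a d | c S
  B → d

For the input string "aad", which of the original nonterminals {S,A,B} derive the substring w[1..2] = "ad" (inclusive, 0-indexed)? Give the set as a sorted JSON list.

Convert to CNF:
  S -> T1 A | T2 T1 | T3 B | a
  A -> S T0 | T1 T2 | T3 S
  B -> d
  T0 -> b
  T1 -> a
  T2 -> d
  T3 -> c

CYK table (by increasing span), restricted to cells inside w[1..2]:
  cell(1,1) a: {S,T1}  orig:{S}
  cell(2,2) d: {B,T2}  orig:{B}
  cell(1,2) ad: {A}

Original NTs in T[1,2] deriving "ad": ["A"]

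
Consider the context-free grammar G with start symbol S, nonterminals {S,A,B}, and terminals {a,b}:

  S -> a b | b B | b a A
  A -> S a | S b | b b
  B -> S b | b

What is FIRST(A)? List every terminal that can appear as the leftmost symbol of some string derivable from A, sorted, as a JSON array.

FIRST sets, iterate to fixpoint:
round 1:
  A via A→b b: +{b}
  B via B→b: +{b}
  S via S→a b: +{a}
  S via S→b B: +{b}
  FIRST(S)={a,b}  FIRST(A)={b}  FIRST(B)={b}
round 2:
  A via A→S a: +{a}
  B via B→S b: +{a}
  FIRST(S)={a,b}  FIRST(A)={a,b}  FIRST(B)={a,b}
round 3: (stable)
  FIRST(S)={a,b}  FIRST(A)={a,b}  FIRST(B)={a,b}

FIRST(A) = ["a", "b"]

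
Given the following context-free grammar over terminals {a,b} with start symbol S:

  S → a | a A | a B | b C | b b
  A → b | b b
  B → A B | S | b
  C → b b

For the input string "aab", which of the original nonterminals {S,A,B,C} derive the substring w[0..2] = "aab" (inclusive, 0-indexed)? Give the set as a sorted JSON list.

Convert to CNF:
  S -> T0 C | T0 T0 | T1 A | T1 B | a
  A -> T0 T0 | b
  B -> A B | T0 C | T0 T0 | T1 A | T1 B | a | b
  C -> T0 T0
  T0 -> b
  T1 -> a

CYK table (by increasing span) — only the sub-triangle for w[0..2]:
  cell(0,0) a: {B,S,T1}  orig:{B,S}
  cell(1,1) a: {B,S,T1}  orig:{B,S}
  cell(2,2) b: {A,B,T0}  orig:{A,B}
  cell(0,1) aa: {B,S}
  cell(1,2) ab: {B,S}
  cell(0,2) aab: {B,S}

Original NTs in T[0,2] deriving "aab": ["B", "S"]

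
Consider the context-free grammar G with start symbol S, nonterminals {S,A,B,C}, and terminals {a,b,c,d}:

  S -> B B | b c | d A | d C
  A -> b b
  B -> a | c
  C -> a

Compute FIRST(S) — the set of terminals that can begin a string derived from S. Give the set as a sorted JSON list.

Compute FIRST by fixpoint:
[1]
  A via A→b b: +{b}
  B via B→a: +{a}
  B via B→c: +{c}
  C via C→a: +{a}
  S via S→B B: +{a,c}
  S via S→b c: +{b}
  S via S→d A: +{d}
  FIRST(S)={a,b,c,d}  FIRST(A)={b}  FIRST(B)={a,c}  FIRST(C)={a}
[2] (stable)
  FIRST(S)={a,b,c,d}  FIRST(A)={b}  FIRST(B)={a,c}  FIRST(C)={a}

FIRST(S) = ["a", "b", "c", "d"]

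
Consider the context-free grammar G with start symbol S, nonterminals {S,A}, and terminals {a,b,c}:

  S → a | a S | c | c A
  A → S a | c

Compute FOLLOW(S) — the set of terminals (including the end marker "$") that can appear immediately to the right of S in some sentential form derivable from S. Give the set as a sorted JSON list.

FIRST sets, iterate to fixpoint:
round 1:
  A via A→c: +{c}
  S via S→a: +{a}
  S via S→c: +{c}
  FIRST[S]={a,c}  FIRST[A]={c}
round 2:
  A via A→S a: +{a}
  FIRST[S]={a,c}  FIRST[A]={a,c}
round 3: (stable)
  FIRST[S]={a,c}  FIRST[A]={a,c}

Compute FOLLOW by fixpoint:
FOLLOW(S) := {$}
[1]
  A→S a: FOLLOW(S) ⊇ FIRST(a) = {a}; new: +{a}
  S→c A: FOLLOW(A) ⊇ FOLLOW(S) ⊇ {$,a}; new: +{$,a}
  S: {$,a}  A: {$,a}
[2] (stable)
  S: {$,a}  A: {$,a}

FOLLOW(S) = ["$", "a"]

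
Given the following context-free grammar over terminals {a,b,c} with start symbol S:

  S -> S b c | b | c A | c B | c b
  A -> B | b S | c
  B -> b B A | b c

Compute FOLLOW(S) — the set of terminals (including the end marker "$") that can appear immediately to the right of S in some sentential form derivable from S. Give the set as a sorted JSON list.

FIRST sets, iterate to fixpoint:
pass 1:
  A via A→b S: +{b}
  A via A→c: +{c}
  B via B→b B A: +{b}
  S via S→b: +{b}
  S via S→c A: +{c}
  S: {b,c}  A: {b,c}  B: {b}
pass 2: (no change)
  S: {b,c}  A: {b,c}  B: {b}

FOLLOW iteration:
initialize: $ ∈ FOLLOW(S)
round 1:
  B→b B A: FOLLOW(B) ⊇ FIRST(A) = {b,c}; new: +{b,c}
  B→b B A: FOLLOW(A) ⊇ FOLLOW(B) ⊇ {b,c}; new: +{b,c}
  S→S b c: FOLLOW(S) ⊇ FIRST(b) = {b}; new: +{b}
  S→c A: FOLLOW(A) ⊇ FOLLOW(S) ⊇ {$,b}; new: +{$}
  S→c B: FOLLOW(B) ⊇ FOLLOW(S) ⊇ {$,b}; new: +{$}
  FOLLOW(S)={$,b}  FOLLOW(A)={$,b,c}  FOLLOW(B)={$,b,c}
round 2:
  A→b S: FOLLOW(S) ⊇ FOLLOW(A) ⊇ {$,b,c}; new: +{c}
  FOLLOW(S)={$,b,c}  FOLLOW(A)={$,b,c}  FOLLOW(B)={$,b,c}
round 3: — fixpoint
  FOLLOW(S)={$,b,c}  FOLLOW(A)={$,b,c}  FOLLOW(B)={$,b,c}

FOLLOW(S) = ["$", "b", "c"]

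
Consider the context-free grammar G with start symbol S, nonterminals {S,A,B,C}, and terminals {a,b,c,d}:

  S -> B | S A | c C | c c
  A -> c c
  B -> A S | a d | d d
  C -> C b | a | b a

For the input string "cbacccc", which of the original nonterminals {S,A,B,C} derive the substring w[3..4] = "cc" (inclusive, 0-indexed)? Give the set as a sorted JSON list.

Convert to CNF:
  S -> A S | S A | T0 C | T0 T0 | T1 T2 | T2 T2
  A -> T0 T0
  B -> A S | T1 T2 | T2 T2
  C -> C T3 | T3 T1 | a
  T0 -> c
  T1 -> a
  T2 -> d
  T3 -> b

Fill CYK table bottom-up (cells [i..j] with 3 ≤ i ≤ j ≤ 4 only):
  [3..3]={T0}  "c"  orig:{}
  [4..4]={T0}  "c"  orig:{}
  [3..4]={A,S}  "cc"

Original NTs in T[3,4] deriving "cc": ["A", "S"]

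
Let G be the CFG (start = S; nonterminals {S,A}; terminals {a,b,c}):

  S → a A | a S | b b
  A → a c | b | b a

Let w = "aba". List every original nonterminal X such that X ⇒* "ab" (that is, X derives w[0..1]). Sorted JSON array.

CNF form of G:
  S -> T0 A | T0 S | T2 T2
  A -> T0 T1 | T2 T0 | b
  T0 -> a
  T1 -> c
  T2 -> b

Fill CYK table bottom-up — only the sub-triangle for w[0..1]:
  T[0,0] 'a' = {T0}  orig:{}
  T[1,1] 'b' = {A,T2}  orig:{A}
  T[0,1] 'ab' = {S}

Original NTs in T[0,1] deriving "ab": ["S"]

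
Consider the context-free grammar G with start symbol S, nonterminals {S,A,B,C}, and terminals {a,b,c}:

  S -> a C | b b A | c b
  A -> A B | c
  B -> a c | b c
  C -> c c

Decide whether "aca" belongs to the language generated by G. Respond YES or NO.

Convert to CNF:
  S -> T0 C | T1 T2 | T2 X3
  A -> A B | c
  B -> T0 T1 | T2 T1
  C -> T1 T1
  T0 -> a
  T1 -> c
  T2 -> b
  X3 -> T2 A

CYK fill:
  cell(0,0) a: {T0}  orig:{}
  cell(1,1) c: {A,T1}  orig:{A}
  cell(2,2) a: {T0}  orig:{}
  cell(0,1) ac: {B}
  cell(1,2) ca: ∅
  cell(0,2) aca: ∅

S ∉ T[0,2] ⇒ NO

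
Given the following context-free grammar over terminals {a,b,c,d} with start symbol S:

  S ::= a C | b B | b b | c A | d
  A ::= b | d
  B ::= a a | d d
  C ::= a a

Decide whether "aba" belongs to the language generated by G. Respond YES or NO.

Convert to CNF:
  S -> T0 C | T2 B | T2 T2 | T3 A | d
  A -> b | d
  B -> T0 T0 | T1 T1
  C -> T0 T0
  T0 -> a
  T1 -> d
  T2 -> b
  T3 -> c

CYK table (by increasing span):
  [0..0]={T0}  "a"  orig:{}
  [1..1]={A,T2}  "b"  orig:{A}
  [2..2]={T0}  "a"  orig:{}
  [0..1]=∅  "ab"
  [1..2]=∅  "ba"
  [0..2]=∅  "aba"

S ∉ T[0,2] ⇒ NO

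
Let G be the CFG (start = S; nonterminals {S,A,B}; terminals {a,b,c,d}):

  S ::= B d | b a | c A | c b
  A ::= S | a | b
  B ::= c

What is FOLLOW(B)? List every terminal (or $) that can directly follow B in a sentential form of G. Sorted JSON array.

FIRST sets, iterate to fixpoint:
pass 1:
  A via A→a: +{a}
  A via A→b: +{b}
  B via B→c: +{c}
  S via S→B d: +{c}
  S via S→b a: +{b}
  S: {b,c}  A: {a,b}  B: {c}
pass 2:
  A via A→S: +{c}
  S: {b,c}  A: {a,b,c}  B: {c}
pass 3: (no change)
  S: {b,c}  A: {a,b,c}  B: {c}

FOLLOW iteration:
seed FOLLOW(S) with $
iter 1:
  S→B d: FOLLOW(B) ⊇ FIRST(d) = {d}; new: +{d}
  S→c A: FOLLOW(A) ⊇ FOLLOW(S) ⊇ {$}; new: +{$}
  FOLLOW(S)={$}  FOLLOW(A)={$}  FOLLOW(B)={d}
iter 2: done
  FOLLOW(S)={$}  FOLLOW(A)={$}  FOLLOW(B)={d}

FOLLOW(B) = ["d"]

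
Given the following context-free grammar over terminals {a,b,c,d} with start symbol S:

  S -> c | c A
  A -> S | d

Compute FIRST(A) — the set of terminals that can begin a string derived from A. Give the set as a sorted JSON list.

FIRST sets, iterate to fixpoint:
round 1:
  A via A→d: +{d}
  S via S→c: +{c}
  S: {c}  A: {d}
round 2:
  A via A→S: +{c}
  S: {c}  A: {c,d}
round 3: done
  S: {c}  A: {c,d}

FIRST(A) = ["c", "d"]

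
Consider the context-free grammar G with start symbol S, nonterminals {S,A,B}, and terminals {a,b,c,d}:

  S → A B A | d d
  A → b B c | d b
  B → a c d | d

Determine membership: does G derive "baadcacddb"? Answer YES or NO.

CNF form of G:
  S -> A X6 | T2 T2
  A -> T0 X4 | T2 T0
  B -> T3 X5 | d
  T0 -> b
  T1 -> c
  T2 -> d
  T3 -> a
  X4 -> B T1
  X5 -> T1 T2
  X6 -> B A

Fill CYK table bottom-up:
  [0..0]={T0}  "b"  orig:{}
  [1..1]={T3}  "a"  orig:{}
  [2..2]={T3}  "a"  orig:{}
  [3..3]={B,T2}  "d"  orig:{B}
  [4..4]={T1}  "c"  orig:{}
  [5..5]={T3}  "a"  orig:{}
  [6..6]={T1}  "c"  orig:{}
  [7..7]={B,T2}  "d"  orig:{B}
  [8..8]={B,T2}  "d"  orig:{B}
  [9..9]={T0}  "b"  orig:{}
  [0..1]=∅  "ba"
  [1..2]=∅  "aa"
  [2..3]=∅  "ad"
  [3..4]={X4}  "dc"  orig:{}
  [4..5]=∅  "ca"
  [5..6]=∅  "ac"
  [6..7]={X5}  "cd"  orig:{}
  [7..8]={S}  "dd"
  [8..9]={A}  "db"
  [0..2]=∅  "baa"
  [1..3]=∅  "aad"
  [2..4]=∅  "adc"
  [3..5]=∅  "dca"
  [4..6]=∅  "cac"
  [5..7]={B}  "acd"
  [6..8]=∅  "cdd"
  [7..9]={X6}  "ddb"  orig:{}
  [0..3]=∅  "baad"
  [1..4]=∅  "aadc"
  [2..5]=∅  "adca"
  [3..6]=∅  "dcac"
  [4..7]=∅  "cacd"
  [5..8]=∅  "acdd"
  [6..9]=∅  "cddb"
  [0..4]=∅  "baadc"
  [1..5]=∅  "aadca"
  [2..6]=∅  "adcac"
  [3..7]=∅  "dcacd"
  [4..8]=∅  "cacdd"
  [5..9]={X6}  "acddb"  orig:{}
  [0..5]=∅  "baadca"
  [1..6]=∅  "aadcac"
  [2..7]=∅  "adcacd"
  [3..8]=∅  "dcacdd"
  [4..9]=∅  "cacddb"
  [0..6]=∅  "baadcac"
  [1..7]=∅  "aadcacd"
  [2..8]=∅  "adcacdd"
  [3..9]=∅  "dcacddb"
  [0..7]=∅  "baadcacd"
  [1..8]=∅  "aadcacdd"
  [2..9]=∅  "adcacddb"
  [0..8]=∅  "baadcacdd"
  [1..9]=∅  "aadcacddb"
  [0..9]=∅  "baadcacddb"

S ∉ T[0,9] ⇒ NO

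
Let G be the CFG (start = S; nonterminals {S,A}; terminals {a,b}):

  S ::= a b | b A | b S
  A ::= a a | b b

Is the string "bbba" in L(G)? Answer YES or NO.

CNF form of G:
  S -> T0 T1 | T1 A | T1 S
  A -> T0 T0 | T1 T1
  T0 -> a
  T1 -> b

CYK fill:
  cell(0,0) b: {T1}  orig:{}
  cell(1,1) b: {T1}  orig:{}
  cell(2,2) b: {T1}  orig:{}
  cell(3,3) a: {T0}  orig:{}
  cell(0,1) bb: {A}
  cell(1,2) bb: {A}
  cell(2,3) ba: ∅
  cell(0,2) bbb: {S}
  cell(1,3) bba: ∅
  cell(0,3) bbba: ∅

S ∉ T[0,3] ⇒ NO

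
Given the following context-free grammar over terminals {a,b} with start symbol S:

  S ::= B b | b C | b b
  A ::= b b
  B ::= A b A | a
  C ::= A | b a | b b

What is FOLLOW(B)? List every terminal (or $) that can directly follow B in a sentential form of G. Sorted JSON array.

Compute FIRST by fixpoint:
round 1:
  A via A→b b: +{b}
  B via B→A b A: +{b}
  B via B→a: +{a}
  C via C→A: +{b}
  S via S→B b: +{a,b}
  FIRST(S)={a,b}  FIRST(A)={b}  FIRST(B)={a,b}  FIRST(C)={b}
round 2: (stable)
  FIRST(S)={a,b}  FIRST(A)={b}  FIRST(B)={a,b}  FIRST(C)={b}

FOLLOW iteration:
seed FOLLOW(S) with $
[1]
  B→A b A: FOLLOW(A) ⊇ FIRST(b) = {b}; new: +{b}
  S→B b: FOLLOW(B) ⊇ FIRST(b) = {b}; new: +{b}
  S→b C: FOLLOW(C) ⊇ FOLLOW(S) ⊇ {$}; new: +{$}
  S: {$}  A: {b}  B: {b}  C: {$}
[2]
  C→A: FOLLOW(A) ⊇ FOLLOW(C) ⊇ {$}; new: +{$}
  S: {$}  A: {$,b}  B: {b}  C: {$}
[3] — fixpoint
  S: {$}  A: {$,b}  B: {b}  C: {$}

FOLLOW(B) = ["b"]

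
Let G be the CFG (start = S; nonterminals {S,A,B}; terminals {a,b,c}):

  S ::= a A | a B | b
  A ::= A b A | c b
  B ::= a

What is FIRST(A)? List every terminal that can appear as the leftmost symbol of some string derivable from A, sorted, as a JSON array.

Compute FIRST by fixpoint:
round 1:
  A via A→c b: +{c}
  B via B→a: +{a}
  S via S→a A: +{a}
  S via S→b: +{b}
  S: {a,b}  A: {c}  B: {a}
round 2: (stable)
  S: {a,b}  A: {c}  B: {a}

FIRST(A) = ["c"]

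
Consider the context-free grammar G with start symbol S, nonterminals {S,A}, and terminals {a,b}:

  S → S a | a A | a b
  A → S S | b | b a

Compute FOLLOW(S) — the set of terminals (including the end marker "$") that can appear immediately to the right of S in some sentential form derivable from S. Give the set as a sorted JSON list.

Compute FIRST by fixpoint:
round 1:
  A via A→b: +{b}
  S via S→a A: +{a}
  S: {a}  A: {b}
round 2:
  A via A→S S: +{a}
  S: {a}  A: {a,b}
round 3: — fixpoint
  S: {a}  A: {a,b}

FOLLOW sets:
seed FOLLOW(S) with $
iter 1:
  A→S S: FOLLOW(S) ⊇ FIRST(S) = {a}; new: +{a}
  S→a A: FOLLOW(A) ⊇ FOLLOW(S) ⊇ {$,a}; new: +{$,a}
  S: {$,a}  A: {$,a}
iter 2: (stable)
  S: {$,a}  A: {$,a}

FOLLOW(S) = ["$", "a"]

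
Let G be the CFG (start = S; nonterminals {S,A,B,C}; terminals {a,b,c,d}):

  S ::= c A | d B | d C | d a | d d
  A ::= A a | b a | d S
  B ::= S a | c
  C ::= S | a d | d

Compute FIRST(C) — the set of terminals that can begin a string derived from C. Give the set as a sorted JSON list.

FIRST sets, iterate to fixpoint:
[1]
  A via A→b a: +{b}
  A via A→d S: +{d}
  B via B→c: +{c}
  C via C→a d: +{a}
  C via C→d: +{d}
  S via S→c A: +{c}
  S via S→d B: +{d}
  FIRST(S)={c,d}  FIRST(A)={b,d}  FIRST(B)={c}  FIRST(C)={a,d}
[2]
  B via B→S a: +{d}
  C via C→S: +{c}
  FIRST(S)={c,d}  FIRST(A)={b,d}  FIRST(B)={c,d}  FIRST(C)={a,c,d}
[3] — fixpoint
  FIRST(S)={c,d}  FIRST(A)={b,d}  FIRST(B)={c,d}  FIRST(C)={a,c,d}

FIRST(C) = ["a", "c", "d"]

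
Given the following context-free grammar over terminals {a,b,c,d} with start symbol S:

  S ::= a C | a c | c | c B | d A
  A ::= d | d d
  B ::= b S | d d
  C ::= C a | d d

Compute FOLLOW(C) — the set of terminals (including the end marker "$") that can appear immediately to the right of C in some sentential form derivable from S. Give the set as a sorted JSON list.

FIRST iteration:
[1]
  A via A→d: +{d}
  B via B→b S: +{b}
  B via B→d d: +{d}
  C via C→d d: +{d}
  S via S→a C: +{a}
  S via S→c: +{c}
  S via S→d A: +{d}
  S: {a,c,d}  A: {d}  B: {b,d}  C: {d}
[2] done
  S: {a,c,d}  A: {d}  B: {b,d}  C: {d}

Compute FOLLOW by fixpoint:
seed FOLLOW(S) with $
[1]
  C→C a: FOLLOW(C) ⊇ FIRST(a) = {a}; new: +{a}
  S→a C: FOLLOW(C) ⊇ FOLLOW(S) ⊇ {$}; new: +{$}
  S→c B: FOLLOW(B) ⊇ FOLLOW(S) ⊇ {$}; new: +{$}
  S→d A: FOLLOW(A) ⊇ FOLLOW(S) ⊇ {$}; new: +{$}
  FOLLOW(S)={$}  FOLLOW(A)={$}  FOLLOW(B)={$}  FOLLOW(C)={$,a}
[2] done
  FOLLOW(S)={$}  FOLLOW(A)={$}  FOLLOW(B)={$}  FOLLOW(C)={$,a}

FOLLOW(C) = ["$", "a"]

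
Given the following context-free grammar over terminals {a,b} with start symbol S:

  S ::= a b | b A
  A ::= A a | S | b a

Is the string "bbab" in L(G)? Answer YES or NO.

Convert to CNF:
  S -> T0 T1 | T1 A
  A -> A T0 | T0 T1 | T1 A | T1 T0
  T0 -> a
  T1 -> b

CYK fill:
  cell(0,0) b: {T1}  orig:{}
  cell(1,1) b: {T1}  orig:{}
  cell(2,2) a: {T0}  orig:{}
  cell(3,3) b: {T1}  orig:{}
  cell(0,1) bb: ∅
  cell(1,2) ba: {A}
  cell(2,3) ab: {A,S}
  cell(0,2) bba: {A,S}
  cell(1,3) bab: {A,S}
  cell(0,3) bbab: {A,S}

S ∈ T[0,3] ⇒ YES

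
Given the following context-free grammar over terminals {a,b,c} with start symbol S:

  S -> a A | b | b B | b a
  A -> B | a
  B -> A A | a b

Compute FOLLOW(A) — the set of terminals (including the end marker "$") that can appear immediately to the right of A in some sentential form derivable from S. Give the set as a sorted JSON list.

FIRST sets, iterate to fixpoint:
iter 1:
  A via A→a: +{a}
  B via B→A A: +{a}
  S via S→a A: +{a}
  S via S→b: +{b}
  S: {a,b}  A: {a}  B: {a}
iter 2: (stable)
  S: {a,b}  A: {a}  B: {a}

FOLLOW sets:
FOLLOW(S) := {$}
pass 1:
  B→A A: FOLLOW(A) ⊇ FIRST(A) = {a}; new: +{a}
  S→a A: FOLLOW(A) ⊇ FOLLOW(S) ⊇ {$}; new: +{$}
  S→b B: FOLLOW(B) ⊇ FOLLOW(S) ⊇ {$}; new: +{$}
  FOLLOW[S]={$}  FOLLOW[A]={$,a}  FOLLOW[B]={$}
pass 2:
  A→B: FOLLOW(B) ⊇ FOLLOW(A) ⊇ {$,a}; new: +{a}
  FOLLOW[S]={$}  FOLLOW[A]={$,a}  FOLLOW[B]={$,a}
pass 3: done
  FOLLOW[S]={$}  FOLLOW[A]={$,a}  FOLLOW[B]={$,a}

FOLLOW(A) = ["$", "a"]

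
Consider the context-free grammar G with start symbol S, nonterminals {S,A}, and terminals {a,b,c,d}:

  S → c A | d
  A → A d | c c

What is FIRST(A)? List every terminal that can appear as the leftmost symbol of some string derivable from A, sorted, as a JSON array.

FIRST sets, iterate to fixpoint:
iter 1:
  A via A→c c: +{c}
  S via S→c A: +{c}
  S via S→d: +{d}
  FIRST[S]={c,d}  FIRST[A]={c}
iter 2: — fixpoint
  FIRST[S]={c,d}  FIRST[A]={c}

FIRST(A) = ["c"]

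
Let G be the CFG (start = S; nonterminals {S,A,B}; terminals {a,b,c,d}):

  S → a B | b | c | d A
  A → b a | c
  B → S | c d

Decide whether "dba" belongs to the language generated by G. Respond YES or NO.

Convert to CNF:
  S -> T1 B | T3 A | b | c
  A -> T0 T1 | c
  B -> T1 B | T2 T3 | T3 A | b | c
  T0 -> b
  T1 -> a
  T2 -> c
  T3 -> d

CYK table (by increasing span):
  cell(0,0) d: {T3}  orig:{}
  cell(1,1) b: {B,S,T0}  orig:{B,S}
  cell(2,2) a: {T1}  orig:{}
  cell(0,1) db: ∅
  cell(1,2) ba: {A}
  cell(0,2) dba: {B,S}

S ∈ T[0,2] ⇒ YES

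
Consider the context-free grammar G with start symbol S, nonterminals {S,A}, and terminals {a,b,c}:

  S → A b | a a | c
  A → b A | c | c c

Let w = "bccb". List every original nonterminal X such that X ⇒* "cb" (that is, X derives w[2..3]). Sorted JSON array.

Convert to CNF:
  S -> A T0 | T2 T2 | c
  A -> T0 A | T1 T1 | c
  T0 -> b
  T1 -> c
  T2 -> a

CYK table (by increasing span), restricted to cells inside w[2..3]:
  T[2,2] 'c' = {A,S,T1}  orig:{A,S}
  T[3,3] 'b' = {T0}  orig:{}
  T[2,3] 'cb' = {S}

Original NTs in T[2,3] deriving "cb": ["S"]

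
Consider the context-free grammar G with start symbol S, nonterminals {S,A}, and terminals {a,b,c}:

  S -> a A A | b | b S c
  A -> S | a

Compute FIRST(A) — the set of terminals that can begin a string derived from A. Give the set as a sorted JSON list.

FIRST iteration:
round 1:
  A via A→a: +{a}
  S via S→a A A: +{a}
  S via S→b: +{b}
  S: {a,b}  A: {a}
round 2:
  A via A→S: +{b}
  S: {a,b}  A: {a,b}
round 3: (no change)
  S: {a,b}  A: {a,b}

FIRST(A) = ["a", "b"]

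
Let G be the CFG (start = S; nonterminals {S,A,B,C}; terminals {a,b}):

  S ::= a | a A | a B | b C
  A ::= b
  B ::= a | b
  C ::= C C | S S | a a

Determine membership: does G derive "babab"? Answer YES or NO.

CNF form of G:
  S -> T0 A | T0 B | T1 C | a
  A -> b
  B -> a | b
  C -> C C | S S | T0 T0
  T0 -> a
  T1 -> b

Fill CYK table bottom-up:
  T[0,0] 'b' = {A,B,T1}  orig:{A,B}
  T[1,1] 'a' = {B,S,T0}  orig:{B,S}
  T[2,2] 'b' = {A,B,T1}  orig:{A,B}
  T[3,3] 'a' = {B,S,T0}  orig:{B,S}
  T[4,4] 'b' = {A,B,T1}  orig:{A,B}
  T[0,1] 'ba' = ∅
  T[1,2] 'ab' = {S}
  T[2,3] 'ba' = ∅
  T[3,4] 'ab' = {S}
  T[0,2] 'bab' = ∅
  T[1,3] 'aba' = {C}
  T[2,4] 'bab' = ∅
  T[0,3] 'baba' = {S}
  T[1,4] 'abab' = {C}
  T[0,4] 'babab' = {S}

S ∈ T[0,4] ⇒ YES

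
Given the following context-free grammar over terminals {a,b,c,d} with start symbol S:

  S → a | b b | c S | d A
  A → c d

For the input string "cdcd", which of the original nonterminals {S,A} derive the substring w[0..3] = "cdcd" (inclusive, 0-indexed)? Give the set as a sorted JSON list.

Convert to CNF:
  S -> T0 S | T1 A | T2 T2 | a
  A -> T0 T1
  T0 -> c
  T1 -> d
  T2 -> b

CYK table (by increasing span) — only the sub-triangle for w[0..3]:
  T[0,0] 'c' = {T0}  orig:{}
  T[1,1] 'd' = {T1}  orig:{}
  T[2,2] 'c' = {T0}  orig:{}
  T[3,3] 'd' = {T1}  orig:{}
  T[0,1] 'cd' = {A}
  T[1,2] 'dc' = ∅
  T[2,3] 'cd' = {A}
  T[0,2] 'cdc' = ∅
  T[1,3] 'dcd' = {S}
  T[0,3] 'cdcd' = {S}

Original NTs in T[0,3] deriving "cdcd": ["S"]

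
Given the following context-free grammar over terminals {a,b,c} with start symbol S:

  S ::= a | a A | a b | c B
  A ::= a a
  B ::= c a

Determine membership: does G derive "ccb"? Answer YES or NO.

Convert to CNF:
  S -> T0 A | T0 T2 | T1 B | a
  A -> T0 T0
  B -> T1 T0
  T0 -> a
  T1 -> c
  T2 -> b

Fill CYK table bottom-up:
  T[0,0] 'c' = {T1}  orig:{}
  T[1,1] 'c' = {T1}  orig:{}
  T[2,2] 'b' = {T2}  orig:{}
  T[0,1] 'cc' = ∅
  T[1,2] 'cb' = ∅
  T[0,2] 'ccb' = ∅

S ∉ T[0,2] ⇒ NO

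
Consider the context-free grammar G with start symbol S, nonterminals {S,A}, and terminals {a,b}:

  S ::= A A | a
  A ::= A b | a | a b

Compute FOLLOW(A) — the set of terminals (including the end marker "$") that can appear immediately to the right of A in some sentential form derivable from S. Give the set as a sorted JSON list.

Compute FIRST by fixpoint:
pass 1:
  A via A→a: +{a}
  S via S→A A: +{a}
  FIRST(S)={a}  FIRST(A)={a}
pass 2: — fixpoint
  FIRST(S)={a}  FIRST(A)={a}

Compute FOLLOW by fixpoint:
FOLLOW(S) := {$}
pass 1:
  A→A b: FOLLOW(A) ⊇ FIRST(b) = {b}; new: +{b}
  S→A A: FOLLOW(A) ⊇ FIRST(A) = {a}; new: +{a}
  S→A A: FOLLOW(A) ⊇ FOLLOW(S) ⊇ {$}; new: +{$}
  FOLLOW[S]={$}  FOLLOW[A]={$,a,b}
pass 2: (no change)
  FOLLOW[S]={$}  FOLLOW[A]={$,a,b}

FOLLOW(A) = ["$", "a", "b"]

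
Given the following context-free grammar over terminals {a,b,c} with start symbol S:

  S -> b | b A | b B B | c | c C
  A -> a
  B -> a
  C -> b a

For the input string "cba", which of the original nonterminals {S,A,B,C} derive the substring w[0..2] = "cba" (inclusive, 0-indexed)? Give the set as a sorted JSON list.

CNF form of G:
  S -> T0 A | T0 X3 | T2 C | b | c
  A -> a
  B -> a
  C -> T0 T1
  T0 -> b
  T1 -> a
  T2 -> c
  X3 -> B B

CYK table (by increasing span) — only the sub-triangle for w[0..2]:
  cell(0,0) c: {S,T2}  orig:{S}
  cell(1,1) b: {S,T0}  orig:{S}
  cell(2,2) a: {A,B,T1}  orig:{A,B}
  cell(0,1) cb: ∅
  cell(1,2) ba: {C,S}
  cell(0,2) cba: {S}

Original NTs in T[0,2] deriving "cba": ["S"]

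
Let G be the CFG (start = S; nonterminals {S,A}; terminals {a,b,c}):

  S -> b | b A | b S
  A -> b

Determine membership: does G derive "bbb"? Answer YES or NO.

CNF form of G:
  S -> T0 A | T0 S | b
  A -> b
  T0 -> b

Fill CYK table bottom-up:
  cell(0,0) b: {A,S,T0}  orig:{A,S}
  cell(1,1) b: {A,S,T0}  orig:{A,S}
  cell(2,2) b: {A,S,T0}  orig:{A,S}
  cell(0,1) bb: {S}
  cell(1,2) bb: {S}
  cell(0,2) bbb: {S}

S ∈ T[0,2] ⇒ YES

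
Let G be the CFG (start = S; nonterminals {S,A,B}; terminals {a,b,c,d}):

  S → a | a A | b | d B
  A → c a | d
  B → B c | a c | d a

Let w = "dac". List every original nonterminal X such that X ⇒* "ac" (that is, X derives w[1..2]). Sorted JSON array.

Convert to CNF:
  S -> T1 A | T2 B | a | b
  A -> T0 T1 | d
  B -> B T0 | T1 T0 | T2 T1
  T0 -> c
  T1 -> a
  T2 -> d

Fill CYK table bottom-up, restricted to cells inside w[1..2]:
  cell(1,1) a: {S,T1}  orig:{S}
  cell(2,2) c: {T0}  orig:{}
  cell(1,2) ac: {B}

Original NTs in T[1,2] deriving "ac": ["B"]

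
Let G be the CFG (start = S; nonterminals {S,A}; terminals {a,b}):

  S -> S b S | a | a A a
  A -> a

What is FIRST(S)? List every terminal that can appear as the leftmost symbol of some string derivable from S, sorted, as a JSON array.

FIRST sets, iterate to fixpoint:
iter 1:
  A via A→a: +{a}
  S via S→a: +{a}
  S: {a}  A: {a}
iter 2: (stable)
  S: {a}  A: {a}

FIRST(S) = ["a"]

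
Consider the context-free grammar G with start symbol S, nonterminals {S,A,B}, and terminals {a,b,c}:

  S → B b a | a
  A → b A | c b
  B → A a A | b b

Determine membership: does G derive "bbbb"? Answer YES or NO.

CNF form of G:
  S -> B X4 | a
  A -> T0 A | T1 T0
  B -> A X3 | T0 T0
  T0 -> b
  T1 -> c
  T2 -> a
  X3 -> T2 A
  X4 -> T0 T2

Fill CYK table bottom-up:
  T[0,0] 'b' = {T0}  orig:{}
  T[1,1] 'b' = {T0}  orig:{}
  T[2,2] 'b' = {T0}  orig:{}
  T[3,3] 'b' = {T0}  orig:{}
  T[0,1] 'bb' = {B}
  T[1,2] 'bb' = {B}
  T[2,3] 'bb' = {B}
  T[0,2] 'bbb' = ∅
  T[1,3] 'bbb' = ∅
  T[0,3] 'bbbb' = ∅

S ∉ T[0,3] ⇒ NO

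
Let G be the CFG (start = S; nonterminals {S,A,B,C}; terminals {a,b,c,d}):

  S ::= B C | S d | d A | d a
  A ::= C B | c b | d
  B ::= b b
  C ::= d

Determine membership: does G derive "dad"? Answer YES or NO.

Convert to CNF:
  S -> B C | S T2 | T2 A | T2 T3
  A -> C B | T0 T1 | d
  B -> T1 T1
  C -> d
  T0 -> c
  T1 -> b
  T2 -> d
  T3 -> a

CYK table (by increasing span):
  T[0,0] 'd' = {A,C,T2}  orig:{A,C}
  T[1,1] 'a' = {T3}  orig:{}
  T[2,2] 'd' = {A,C,T2}  orig:{A,C}
  T[0,1] 'da' = {S}
  T[1,2] 'ad' = ∅
  T[0,2] 'dad' = {S}

S ∈ T[0,2] ⇒ YES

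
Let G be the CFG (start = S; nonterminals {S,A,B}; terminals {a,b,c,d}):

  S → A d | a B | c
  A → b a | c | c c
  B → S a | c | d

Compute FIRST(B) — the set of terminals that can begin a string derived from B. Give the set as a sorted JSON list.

FIRST sets, iterate to fixpoint:
iter 1:
  A via A→b a: +{b}
  A via A→c: +{c}
  B via B→c: +{c}
  B via B→d: +{d}
  S via S→A d: +{b,c}
  S via S→a B: +{a}
  FIRST(S)={a,b,c}  FIRST(A)={b,c}  FIRST(B)={c,d}
iter 2:
  B via B→S a: +{a,b}
  FIRST(S)={a,b,c}  FIRST(A)={b,c}  FIRST(B)={a,b,c,d}
iter 3: (stable)
  FIRST(S)={a,b,c}  FIRST(A)={b,c}  FIRST(B)={a,b,c,d}

FIRST(B) = ["a", "b", "c", "d"]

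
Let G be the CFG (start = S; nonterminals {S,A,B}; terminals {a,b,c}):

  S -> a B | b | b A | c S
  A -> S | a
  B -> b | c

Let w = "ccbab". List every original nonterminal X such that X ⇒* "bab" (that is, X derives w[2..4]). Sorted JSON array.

CNF form of G:
  S -> T0 B | T1 A | T2 S | b
  A -> T0 B | T1 A | T2 S | a | b
  B -> b | c
  T0 -> a
  T1 -> b
  T2 -> c

CYK fill — only the sub-triangle for w[2..4]:
  [2..2]={A,B,S,T1}  "b"  orig:{A,B,S}
  [3..3]={A,T0}  "a"  orig:{A}
  [4..4]={A,B,S,T1}  "b"  orig:{A,B,S}
  [2..3]={A,S}  "ba"
  [3..4]={A,S}  "ab"
  [2..4]={A,S}  "bab"

Original NTs in T[2,4] deriving "bab": ["A", "S"]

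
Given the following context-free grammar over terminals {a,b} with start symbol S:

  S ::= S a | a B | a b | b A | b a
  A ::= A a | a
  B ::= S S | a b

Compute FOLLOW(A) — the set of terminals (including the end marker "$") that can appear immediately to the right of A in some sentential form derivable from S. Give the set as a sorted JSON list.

Compute FIRST by fixpoint:
pass 1:
  A via A→a: +{a}
  B via B→a b: +{a}
  S via S→a B: +{a}
  S via S→b A: +{b}
  FIRST[S]={a,b}  FIRST[A]={a}  FIRST[B]={a}
pass 2:
  B via B→S S: +{b}
  FIRST[S]={a,b}  FIRST[A]={a}  FIRST[B]={a,b}
pass 3: (stable)
  FIRST[S]={a,b}  FIRST[A]={a}  FIRST[B]={a,b}

Compute FOLLOW by fixpoint:
initialize: $ ∈ FOLLOW(S)
[1]
  A→A a: FOLLOW(A) ⊇ FIRST(a) = {a}; new: +{a}
  B→S S: FOLLOW(S) ⊇ FIRST(S) = {a,b}; new: +{a,b}
  S→a B: FOLLOW(B) ⊇ FOLLOW(S) ⊇ {$,a,b}; new: +{$,a,b}
  S→b A: FOLLOW(A) ⊇ FOLLOW(S) ⊇ {$,a,b}; new: +{$,b}
  FOLLOW(S)={$,a,b}  FOLLOW(A)={$,a,b}  FOLLOW(B)={$,a,b}
[2] done
  FOLLOW(S)={$,a,b}  FOLLOW(A)={$,a,b}  FOLLOW(B)={$,a,b}

FOLLOW(A) = ["$", "a", "b"]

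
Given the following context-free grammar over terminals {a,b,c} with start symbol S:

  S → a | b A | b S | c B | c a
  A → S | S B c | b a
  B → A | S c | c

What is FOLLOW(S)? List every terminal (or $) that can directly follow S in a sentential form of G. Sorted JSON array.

Compute FIRST by fixpoint:
round 1:
  A via A→b a: +{b}
  B via B→A: +{b}
  B via B→c: +{c}
  S via S→a: +{a}
  S via S→b A: +{b}
  S via S→c B: +{c}
  FIRST(S)={a,b,c}  FIRST(A)={b}  FIRST(B)={b,c}
round 2:
  A via A→S: +{a,c}
  B via B→A: +{a}
  FIRST(S)={a,b,c}  FIRST(A)={a,b,c}  FIRST(B)={a,b,c}
round 3: done
  FIRST(S)={a,b,c}  FIRST(A)={a,b,c}  FIRST(B)={a,b,c}

FOLLOW sets:
FOLLOW(S) := {$}
pass 1:
  A→S B c: FOLLOW(S) ⊇ FIRST(B) = {a,b,c}; new: +{a,b,c}
  A→S B c: FOLLOW(B) ⊇ FIRST(c) = {c}; new: +{c}
  B→A: FOLLOW(A) ⊇ FOLLOW(B) ⊇ {c}; new: +{c}
  S→b A: FOLLOW(A) ⊇ FOLLOW(S) ⊇ {$,a,b,c}; new: +{$,a,b}
  S→c B: FOLLOW(B) ⊇ FOLLOW(S) ⊇ {$,a,b,c}; new: +{$,a,b}
  FOLLOW[S]={$,a,b,c}  FOLLOW[A]={$,a,b,c}  FOLLOW[B]={$,a,b,c}
pass 2: done
  FOLLOW[S]={$,a,b,c}  FOLLOW[A]={$,a,b,c}  FOLLOW[B]={$,a,b,c}

FOLLOW(S) = ["$", "a", "b", "c"]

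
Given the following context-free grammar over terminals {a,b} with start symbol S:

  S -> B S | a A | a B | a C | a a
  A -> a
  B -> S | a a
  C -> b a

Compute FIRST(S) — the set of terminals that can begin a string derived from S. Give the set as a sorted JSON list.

FIRST iteration:
[1]
  A via A→a: +{a}
  B via B→a a: +{a}
  C via C→b a: +{b}
  S via S→B S: +{a}
  FIRST[S]={a}  FIRST[A]={a}  FIRST[B]={a}  FIRST[C]={b}
[2] — fixpoint
  FIRST[S]={a}  FIRST[A]={a}  FIRST[B]={a}  FIRST[C]={b}

FIRST(S) = ["a"]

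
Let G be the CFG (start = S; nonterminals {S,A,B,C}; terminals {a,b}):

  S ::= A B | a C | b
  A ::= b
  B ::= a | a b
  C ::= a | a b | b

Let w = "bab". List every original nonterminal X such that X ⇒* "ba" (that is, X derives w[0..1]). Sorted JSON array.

Convert to CNF:
  S -> A B | T0 C | b
  A -> b
  B -> T0 T1 | a
  C -> T0 T1 | a | b
  T0 -> a
  T1 -> b

CYK table (by increasing span) (cells [i..j] with 0 ≤ i ≤ j ≤ 1 only):
  cell(0,0) b: {A,C,S,T1}  orig:{A,C,S}
  cell(1,1) a: {B,C,T0}  orig:{B,C}
  cell(0,1) ba: {S}

Original NTs in T[0,1] deriving "ba": ["S"]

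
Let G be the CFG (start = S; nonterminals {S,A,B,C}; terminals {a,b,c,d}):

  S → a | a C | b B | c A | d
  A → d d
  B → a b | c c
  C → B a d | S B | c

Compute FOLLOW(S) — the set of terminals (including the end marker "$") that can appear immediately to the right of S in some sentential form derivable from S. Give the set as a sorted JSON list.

FIRST iteration:
[1]
  A via A→d d: +{d}
  B via B→a b: +{a}
  B via B→c c: +{c}
  C via C→B a d: +{a,c}
  S via S→a: +{a}
  S via S→b B: +{b}
  S via S→c A: +{c}
  S via S→d: +{d}
  FIRST(S)={a,b,c,d}  FIRST(A)={d}  FIRST(B)={a,c}  FIRST(C)={a,c}
[2]
  C via C→S B: +{b,d}
  FIRST(S)={a,b,c,d}  FIRST(A)={d}  FIRST(B)={a,c}  FIRST(C)={a,b,c,d}
[3] (no change)
  FIRST(S)={a,b,c,d}  FIRST(A)={d}  FIRST(B)={a,c}  FIRST(C)={a,b,c,d}

FOLLOW iteration:
initialize: $ ∈ FOLLOW(S)
pass 1:
  C→B a d: FOLLOW(B) ⊇ FIRST(a) = {a}; new: +{a}
  C→S B: FOLLOW(S) ⊇ FIRST(B) = {a,c}; new: +{a,c}
  S→a C: FOLLOW(C) ⊇ FOLLOW(S) ⊇ {$,a,c}; new: +{$,a,c}
  S→b B: FOLLOW(B) ⊇ FOLLOW(S) ⊇ {$,a,c}; new: +{$,c}
  S→c A: FOLLOW(A) ⊇ FOLLOW(S) ⊇ {$,a,c}; new: +{$,a,c}
  S: {$,a,c}  A: {$,a,c}  B: {$,a,c}  C: {$,a,c}
pass 2: (stable)
  S: {$,a,c}  A: {$,a,c}  B: {$,a,c}  C: {$,a,c}

FOLLOW(S) = ["$", "a", "c"]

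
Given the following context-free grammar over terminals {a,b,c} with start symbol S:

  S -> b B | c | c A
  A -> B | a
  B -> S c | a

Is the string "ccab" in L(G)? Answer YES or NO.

Convert to CNF:
  S -> T0 A | T1 B | c
  A -> S T0 | a
  B -> S T0 | a
  T0 -> c
  T1 -> b

CYK fill:
  T[0,0] 'c' = {S,T0}  orig:{S}
  T[1,1] 'c' = {S,T0}  orig:{S}
  T[2,2] 'a' = {A,B}
  T[3,3] 'b' = {T1}  orig:{}
  T[0,1] 'cc' = {A,B}
  T[1,2] 'ca' = {S}
  T[2,3] 'ab' = ∅
  T[0,2] 'cca' = ∅
  T[1,3] 'cab' = ∅
  T[0,3] 'ccab' = ∅

S ∉ T[0,3] ⇒ NO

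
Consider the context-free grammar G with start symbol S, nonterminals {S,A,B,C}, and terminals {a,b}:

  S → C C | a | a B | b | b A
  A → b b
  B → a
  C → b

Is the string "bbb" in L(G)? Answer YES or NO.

Convert to CNF:
  S -> C C | T0 A | T1 B | a | b
  A -> T0 T0
  B -> a
  C -> b
  T0 -> b
  T1 -> a

CYK table (by increasing span):
  cell(0,0) b: {C,S,T0}  orig:{C,S}
  cell(1,1) b: {C,S,T0}  orig:{C,S}
  cell(2,2) b: {C,S,T0}  orig:{C,S}
  cell(0,1) bb: {A,S}
  cell(1,2) bb: {A,S}
  cell(0,2) bbb: {S}

S ∈ T[0,2] ⇒ YES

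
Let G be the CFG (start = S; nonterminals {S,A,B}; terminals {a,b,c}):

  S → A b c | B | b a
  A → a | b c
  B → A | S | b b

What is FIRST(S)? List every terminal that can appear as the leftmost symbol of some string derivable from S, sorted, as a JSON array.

Compute FIRST by fixpoint:
iter 1:
  A via A→a: +{a}
  A via A→b c: +{b}
  B via B→A: +{a,b}
  S via S→A b c: +{a,b}
  FIRST[S]={a,b}  FIRST[A]={a,b}  FIRST[B]={a,b}
iter 2: (no change)
  FIRST[S]={a,b}  FIRST[A]={a,b}  FIRST[B]={a,b}

FIRST(S) = ["a", "b"]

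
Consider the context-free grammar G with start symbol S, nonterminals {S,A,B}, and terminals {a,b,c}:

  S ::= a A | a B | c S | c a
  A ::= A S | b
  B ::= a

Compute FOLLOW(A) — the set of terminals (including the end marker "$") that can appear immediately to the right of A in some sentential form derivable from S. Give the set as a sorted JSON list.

Compute FIRST by fixpoint:
[1]
  A via A→b: +{b}
  B via B→a: +{a}
  S via S→a A: +{a}
  S via S→c S: +{c}
  FIRST[S]={a,c}  FIRST[A]={b}  FIRST[B]={a}
[2] (stable)
  FIRST[S]={a,c}  FIRST[A]={b}  FIRST[B]={a}

FOLLOW iteration:
seed FOLLOW(S) with $
round 1:
  A→A S: FOLLOW(A) ⊇ FIRST(S) = {a,c}; new: +{a,c}
  A→A S: FOLLOW(S) ⊇ FOLLOW(A) ⊇ {a,c}; new: +{a,c}
  S→a A: FOLLOW(A) ⊇ FOLLOW(S) ⊇ {$,a,c}; new: +{$}
  S→a B: FOLLOW(B) ⊇ FOLLOW(S) ⊇ {$,a,c}; new: +{$,a,c}
  FOLLOW[S]={$,a,c}  FOLLOW[A]={$,a,c}  FOLLOW[B]={$,a,c}
round 2: — fixpoint
  FOLLOW[S]={$,a,c}  FOLLOW[A]={$,a,c}  FOLLOW[B]={$,a,c}

FOLLOW(A) = ["$", "a", "c"]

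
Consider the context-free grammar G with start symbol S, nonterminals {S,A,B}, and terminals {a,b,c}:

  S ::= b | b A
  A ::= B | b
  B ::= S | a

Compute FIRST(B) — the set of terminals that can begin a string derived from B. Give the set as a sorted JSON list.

Compute FIRST by fixpoint:
round 1:
  A via A→b: +{b}
  B via B→a: +{a}
  S via S→b: +{b}
  FIRST[S]={b}  FIRST[A]={b}  FIRST[B]={a}
round 2:
  A via A→B: +{a}
  B via B→S: +{b}
  FIRST[S]={b}  FIRST[A]={a,b}  FIRST[B]={a,b}
round 3: — fixpoint
  FIRST[S]={b}  FIRST[A]={a,b}  FIRST[B]={a,b}

FIRST(B) = ["a", "b"]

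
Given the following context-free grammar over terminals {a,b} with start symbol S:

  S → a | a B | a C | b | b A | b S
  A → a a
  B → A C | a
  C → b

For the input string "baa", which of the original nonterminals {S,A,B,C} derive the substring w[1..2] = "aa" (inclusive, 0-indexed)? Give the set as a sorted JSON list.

Convert to CNF:
  S -> T0 B | T0 C | T1 A | T1 S | a | b
  A -> T0 T0
  B -> A C | a
  C -> b
  T0 -> a
  T1 -> b

CYK table (by increasing span), restricted to cells inside w[1..2]:
  cell(1,1) a: {B,S,T0}  orig:{B,S}
  cell(2,2) a: {B,S,T0}  orig:{B,S}
  cell(1,2) aa: {A,S}

Original NTs in T[1,2] deriving "aa": ["A", "S"]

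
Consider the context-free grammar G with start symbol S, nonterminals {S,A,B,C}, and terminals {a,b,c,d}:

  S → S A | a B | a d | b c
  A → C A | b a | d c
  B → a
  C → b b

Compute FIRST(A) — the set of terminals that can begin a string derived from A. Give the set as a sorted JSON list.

Compute FIRST by fixpoint:
round 1:
  A via A→b a: +{b}
  A via A→d c: +{d}
  B via B→a: +{a}
  C via C→b b: +{b}
  S via S→a B: +{a}
  S via S→b c: +{b}
  S: {a,b}  A: {b,d}  B: {a}  C: {b}
round 2: — fixpoint
  S: {a,b}  A: {b,d}  B: {a}  C: {b}

FIRST(A) = ["b", "d"]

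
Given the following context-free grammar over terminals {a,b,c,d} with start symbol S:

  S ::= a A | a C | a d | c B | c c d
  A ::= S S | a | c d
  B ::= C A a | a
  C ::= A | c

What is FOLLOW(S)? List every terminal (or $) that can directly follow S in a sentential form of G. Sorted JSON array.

FIRST iteration:
pass 1:
  A via A→a: +{a}
  A via A→c d: +{c}
  B via B→a: +{a}
  C via C→A: +{a,c}
  S via S→a A: +{a}
  S via S→c B: +{c}
  FIRST[S]={a,c}  FIRST[A]={a,c}  FIRST[B]={a}  FIRST[C]={a,c}
pass 2:
  B via B→C A a: +{c}
  FIRST[S]={a,c}  FIRST[A]={a,c}  FIRST[B]={a,c}  FIRST[C]={a,c}
pass 3: (stable)
  FIRST[S]={a,c}  FIRST[A]={a,c}  FIRST[B]={a,c}  FIRST[C]={a,c}

FOLLOW iteration:
seed FOLLOW(S) with $
pass 1:
  A→S S: FOLLOW(S) ⊇ FIRST(S) = {a,c}; new: +{a,c}
  B→C A a: FOLLOW(C) ⊇ FIRST(A) = {a,c}; new: +{a,c}
  B→C A a: FOLLOW(A) ⊇ FIRST(a) = {a}; new: +{a}
  C→A: FOLLOW(A) ⊇ FOLLOW(C) ⊇ {a,c}; new: +{c}
  S→a A: FOLLOW(A) ⊇ FOLLOW(S) ⊇ {$,a,c}; new: +{$}
  S→a C: FOLLOW(C) ⊇ FOLLOW(S) ⊇ {$,a,c}; new: +{$}
  S→c B: FOLLOW(B) ⊇ FOLLOW(S) ⊇ {$,a,c}; new: +{$,a,c}
  FOLLOW(S)={$,a,c}  FOLLOW(A)={$,a,c}  FOLLOW(B)={$,a,c}  FOLLOW(C)={$,a,c}
pass 2: — fixpoint
  FOLLOW(S)={$,a,c}  FOLLOW(A)={$,a,c}  FOLLOW(B)={$,a,c}  FOLLOW(C)={$,a,c}

FOLLOW(S) = ["$", "a", "c"]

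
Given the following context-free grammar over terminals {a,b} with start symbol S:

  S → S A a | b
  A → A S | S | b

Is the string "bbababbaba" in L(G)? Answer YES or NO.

CNF form of G:
  S -> S X2 | b
  A -> A S | S X1 | b
  T0 -> a
  X1 -> A T0
  X2 -> A T0

Fill CYK table bottom-up:
  [0..0]={A,S}  "b"
  [1..1]={A,S}  "b"
  [2..2]={T0}  "a"  orig:{}
  [3..3]={A,S}  "b"
  [4..4]={T0}  "a"  orig:{}
  [5..5]={A,S}  "b"
  [6..6]={A,S}  "b"
  [7..7]={T0}  "a"  orig:{}
  [8..8]={A,S}  "b"
  [9..9]={T0}  "a"  orig:{}
  [0..1]={A}  "bb"
  [1..2]={X1,X2}  "ba"  orig:{}
  [2..3]=∅  "ab"
  [3..4]={X1,X2}  "ba"  orig:{}
  [4..5]=∅  "ab"
  [5..6]={A}  "bb"
  [6..7]={X1,X2}  "ba"  orig:{}
  [7..8]=∅  "ab"
  [8..9]={X1,X2}  "ba"  orig:{}
  [0..2]={A,S,X1,X2}  "bba"  orig:{A,S}
  [1..3]=∅  "bab"
  [2..4]=∅  "aba"
  [3..5]=∅  "bab"
  [4..6]=∅  "abb"
  [5..7]={A,S,X1,X2}  "bba"  orig:{A,S}
  [6..8]=∅  "bab"
  [7..9]=∅  "aba"
  [0..3]={A}  "bbab"
  [1..4]=∅  "baba"
  [2..5]=∅  "abab"
  [3..6]=∅  "babb"
  [4..7]=∅  "abba"
  [5..8]={A}  "bbab"
  [6..9]=∅  "baba"
  [0..4]={A,S,X1,X2}  "bbaba"  orig:{A,S}
  [1..5]=∅  "babab"
  [2..6]=∅  "ababb"
  [3..7]=∅  "babba"
  [4..8]=∅  "abbab"
  [5..9]={A,S,X1,X2}  "bbaba"  orig:{A,S}
  [0..5]={A}  "bbabab"
  [1..6]=∅  "bababb"
  [2..7]=∅  "ababba"
  [3..8]=∅  "babbab"
  [4..9]=∅  "abbaba"
  [0..6]={A}  "bbababb"
  [1..7]=∅  "bababba"
  [2..8]=∅  "ababbab"
  [3..9]=∅  "babbaba"
  [0..7]={A,S,X1,X2}  "bbababba"  orig:{A,S}
  [1..8]=∅  "bababbab"
  [2..9]=∅  "ababbaba"
  [0..8]={A}  "bbababbab"
  [1..9]=∅  "bababbaba"
  [0..9]={A,S,X1,X2}  "bbababbaba"  orig:{A,S}

S ∈ T[0,9] ⇒ YES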